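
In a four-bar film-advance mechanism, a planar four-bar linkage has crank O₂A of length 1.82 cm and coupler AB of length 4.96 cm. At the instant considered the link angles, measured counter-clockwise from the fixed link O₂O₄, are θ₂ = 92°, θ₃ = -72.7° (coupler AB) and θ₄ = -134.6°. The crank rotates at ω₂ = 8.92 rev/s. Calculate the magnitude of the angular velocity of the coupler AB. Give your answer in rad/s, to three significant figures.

ω₂ = 56.05 rad/s (from 8.92 rev/s).
Differentiating the loop-closure r₂e^{iθ₂}+r₃e^{iθ₃}=r₁+r₄e^{iθ₄} gives r₂ω₂e^{iθ₂}+r₃ω₃e^{iθ₃}=r₄ω₄e^{iθ₄}.
Eliminating the other unknown: ω₃ = r₂ω₂ sin(θ₄−θ₂) / [r₃ sin(θ₃−θ₄)].
Numerator sine = +0.72657; denominator sine = +0.88213.
Result = 0.0182·56.05·(+0.72657) / (0.0496·(+0.88213)) = +16.939 rad/s; magnitude 16.939 rad/s.

16.9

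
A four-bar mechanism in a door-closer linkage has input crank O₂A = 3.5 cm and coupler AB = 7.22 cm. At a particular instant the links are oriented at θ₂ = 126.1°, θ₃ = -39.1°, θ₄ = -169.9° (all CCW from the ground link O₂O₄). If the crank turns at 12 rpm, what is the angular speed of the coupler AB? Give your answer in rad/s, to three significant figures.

ω₂ = 1.257 rad/s (from 12 rpm).
Differentiating the loop-closure r₂e^{iθ₂}+r₃e^{iθ₃}=r₁+r₄e^{iθ₄} gives r₂ω₂e^{iθ₂}+r₃ω₃e^{iθ₃}=r₄ω₄e^{iθ₄}.
Eliminating the other unknown: ω₃ = r₂ω₂ sin(θ₄−θ₂) / [r₃ sin(θ₃−θ₄)].
Numerator sine = +0.89879; denominator sine = +0.75700.
Result = 0.035·1.257·(+0.89879) / (0.0722·(+0.75700)) = +0.72328 rad/s; magnitude 0.72328 rad/s.

0.723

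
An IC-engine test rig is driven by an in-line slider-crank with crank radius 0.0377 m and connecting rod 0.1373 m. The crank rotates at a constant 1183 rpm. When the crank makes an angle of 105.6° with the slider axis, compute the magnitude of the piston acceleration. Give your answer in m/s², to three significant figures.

296

ω = 2π·1183/60 = 123.9 rad/s
x(θ) = r cosθ + √(L² − r² sin²θ); with ω constant, a = ω²·d²x/dθ².
d²x/dθ² = −r cosθ − r²(cos2θ)/√u − r⁴ sin²2θ/(4u^{3/2}),  u = L² − r² sin²θ = 0.0175328 m².
Substituting r = 0.0377 m, L = 0.1373 m, θ = 105.6°: d²x/dθ² = +0.019261 m.
a = ω²·d²x/dθ² = (123.9)²·(+0.019261) = +295.61 m/s²;  |a| = 295.61 m/s².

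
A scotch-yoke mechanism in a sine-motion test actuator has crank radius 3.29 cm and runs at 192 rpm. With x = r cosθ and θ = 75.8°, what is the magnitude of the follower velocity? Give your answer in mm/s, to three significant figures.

ω = 20.11 rad/s (from 192 rpm).
x = r cosθ ⇒ ẋ = −rω sinθ.
|v| = rω|sinθ| = 0.0329·20.11·|sin 75.8°| = 0.64128 m/s = 641.28 mm/s.

641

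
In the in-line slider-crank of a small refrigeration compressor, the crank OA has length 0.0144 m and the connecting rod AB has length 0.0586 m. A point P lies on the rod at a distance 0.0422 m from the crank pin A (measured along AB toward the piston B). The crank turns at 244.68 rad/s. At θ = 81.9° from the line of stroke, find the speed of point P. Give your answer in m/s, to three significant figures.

ω = 244.7 rad/s.  Crank-pin speed |V_A| = rω = 3.5234 m/s, perpendicular to OA.
Rod angle: sinφ = −(r/L) sinθ ⇒ φ = -14.080°; ω_rod = −rω cosθ/√(L²−r²sin²θ) = -8.7343 rad/s.
V_P = V_A + ω_rod × AP, with AP = 0.0422 m along the rod.
Components: V_Px = −rω sinθ − a·ω_rod·sinφ = -3.5779 m/s;  V_Py = rω cosθ + a·ω_rod·cosφ = +0.13894 m/s.
|V_P| = √(V_Px² + V_Py²) = 3.5806 m/s.

3.58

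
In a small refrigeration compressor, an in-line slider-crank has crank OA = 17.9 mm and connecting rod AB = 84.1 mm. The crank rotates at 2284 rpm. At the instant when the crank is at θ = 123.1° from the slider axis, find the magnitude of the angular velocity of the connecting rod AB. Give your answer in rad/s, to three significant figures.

ω = 239.2 rad/s (converted from 2284 rpm).
The rod makes angle φ with the slider axis where L sinφ = r sinθ; differentiating, L cosφ·φ̇ = r ω cosθ.
L cosφ = √(L² − r² sin²θ) = 0.082752 m.
|ω_rod| = r ω |cosθ| / √(L² − r² sin²θ) = 0.0179·239.2·0.54610/0.082752 = 28.253 rad/s.

28.3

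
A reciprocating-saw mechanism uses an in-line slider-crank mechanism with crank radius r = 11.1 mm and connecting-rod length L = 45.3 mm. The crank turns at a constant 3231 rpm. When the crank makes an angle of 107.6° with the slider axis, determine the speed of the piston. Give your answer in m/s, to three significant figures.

ω = 2π·3231/60 = 338.3 rad/s
For an in-line slider-crank, x = r cosθ + √(L² − r² sin²θ), so v = −rω sinθ·[1 + r cosθ/√(L² − r² sin²θ)].
With r = 0.0111 m, L = 0.0453 m, θ = 107.6°: √(L² − r² sin²θ) = 0.044047 m.
v = −0.0111·338.3·0.95319·[1 + 0.0111·-0.30237/0.044047] = -3.3071 m/s.
|v| = 3.3071 m/s.

3.31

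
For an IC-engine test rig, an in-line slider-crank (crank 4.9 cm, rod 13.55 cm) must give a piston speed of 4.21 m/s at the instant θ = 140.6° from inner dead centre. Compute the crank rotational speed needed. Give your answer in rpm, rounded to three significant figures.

For an in-line slider-crank, |v_piston| = rω|sinθ|·[1 + r cosθ/√(L² − r² sin²θ)].
With r = 0.049 m, L = 0.1355 m, θ = 140.6°: the bracketed kinematic factor |dx/dθ| = 0.022172 m.
ω = v/|dx/dθ| = 4.21/0.022172 = 189.88 rad/s.
N = 60ω/(2π) = 1813.2 rpm.

1810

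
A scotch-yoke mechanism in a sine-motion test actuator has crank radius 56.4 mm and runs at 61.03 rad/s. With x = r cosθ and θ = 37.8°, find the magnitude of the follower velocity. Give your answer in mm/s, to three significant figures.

2110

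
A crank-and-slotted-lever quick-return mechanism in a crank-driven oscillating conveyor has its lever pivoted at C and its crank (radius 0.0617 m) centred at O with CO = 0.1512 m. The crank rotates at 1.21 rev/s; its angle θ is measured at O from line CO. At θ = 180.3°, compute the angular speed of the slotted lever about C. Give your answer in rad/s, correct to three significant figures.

5.24

ω = 7.603 rad/s (from 1.21 rev/s).
Crank pin A relative to C: A = (d + r cosθ, r sinθ); lever angle φ = atan2(r sinθ, d + r cosθ).
Differentiating tanφ: φ̇ = rω(d cosθ + r)/(d² + r² + 2dr cosθ).
d² + r² + 2dr cosθ = |CA|² = 0.00801051 m²;  d cosθ + r = -0.089498 m.
|ω_lever| = |0.0617·7.603·-0.089498| / 0.00801051 = 5.2409 rad/s.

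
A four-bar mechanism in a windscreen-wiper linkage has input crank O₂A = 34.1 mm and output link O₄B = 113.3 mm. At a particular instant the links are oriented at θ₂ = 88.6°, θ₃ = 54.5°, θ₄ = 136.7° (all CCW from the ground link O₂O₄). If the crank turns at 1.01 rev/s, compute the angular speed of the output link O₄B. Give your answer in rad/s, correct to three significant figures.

ω₂ = 6.346 rad/s (from 1.01 rev/s).
Differentiating the loop-closure r₂e^{iθ₂}+r₃e^{iθ₃}=r₁+r₄e^{iθ₄} gives r₂ω₂e^{iθ₂}+r₃ω₃e^{iθ₃}=r₄ω₄e^{iθ₄}.
Eliminating the other unknown: ω₄ = r₂ω₂ sin(θ₂−θ₃) / [r₄ sin(θ₄−θ₃)].
Numerator sine = +0.56064; denominator sine = +0.99075.
Result = 0.0341·6.346·(+0.56064) / (0.1133·(+0.99075)) = +1.0808 rad/s; magnitude 1.0808 rad/s.

1.08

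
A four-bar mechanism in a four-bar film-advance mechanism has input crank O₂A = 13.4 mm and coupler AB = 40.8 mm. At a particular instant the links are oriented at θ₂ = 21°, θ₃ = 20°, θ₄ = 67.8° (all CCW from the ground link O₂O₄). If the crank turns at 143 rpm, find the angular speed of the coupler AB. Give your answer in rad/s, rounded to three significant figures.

ω₂ = 14.97 rad/s (from 143 rpm).
Differentiating the loop-closure r₂e^{iθ₂}+r₃e^{iθ₃}=r₁+r₄e^{iθ₄} gives r₂ω₂e^{iθ₂}+r₃ω₃e^{iθ₃}=r₄ω₄e^{iθ₄}.
Eliminating the other unknown: ω₃ = r₂ω₂ sin(θ₄−θ₂) / [r₃ sin(θ₃−θ₄)].
Numerator sine = +0.72897; denominator sine = -0.74080.
Result = 0.0134·14.97·(+0.72897) / (0.0408·(-0.74080)) = -4.8397 rad/s; magnitude 4.8397 rad/s.

4.84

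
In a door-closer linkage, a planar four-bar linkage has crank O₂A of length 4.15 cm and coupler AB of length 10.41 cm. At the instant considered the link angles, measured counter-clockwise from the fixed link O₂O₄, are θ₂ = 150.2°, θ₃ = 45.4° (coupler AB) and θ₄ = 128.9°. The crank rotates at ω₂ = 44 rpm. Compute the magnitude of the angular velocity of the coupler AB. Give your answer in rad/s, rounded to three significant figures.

0.672

ω₂ = 4.608 rad/s (from 44 rpm).
Differentiating the loop-closure r₂e^{iθ₂}+r₃e^{iθ₃}=r₁+r₄e^{iθ₄} gives r₂ω₂e^{iθ₂}+r₃ω₃e^{iθ₃}=r₄ω₄e^{iθ₄}.
Eliminating the other unknown: ω₃ = r₂ω₂ sin(θ₄−θ₂) / [r₃ sin(θ₃−θ₄)].
Numerator sine = -0.36325; denominator sine = -0.99357.
Result = 0.0415·4.608·(-0.36325) / (0.1041·(-0.99357)) = +0.67156 rad/s; magnitude 0.67156 rad/s.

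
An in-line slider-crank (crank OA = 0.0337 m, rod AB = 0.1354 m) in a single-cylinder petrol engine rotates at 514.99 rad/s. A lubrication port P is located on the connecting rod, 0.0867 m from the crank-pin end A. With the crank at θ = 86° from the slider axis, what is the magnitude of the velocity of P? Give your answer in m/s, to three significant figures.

17.5

ω = 515 rad/s.  Crank-pin speed |V_A| = rω = 17.355 m/s, perpendicular to OA.
Rod angle: sinφ = −(r/L) sinθ ⇒ φ = -14.376°; ω_rod = −rω cosθ/√(L²−r²sin²θ) = -9.2302 rad/s.
V_P = V_A + ω_rod × AP, with AP = 0.0867 m along the rod.
Components: V_Px = −rω sinθ − a·ω_rod·sinφ = -17.512 m/s;  V_Py = rω cosθ + a·ω_rod·cosφ = +0.43544 m/s.
|V_P| = √(V_Px² + V_Py²) = 17.517 m/s.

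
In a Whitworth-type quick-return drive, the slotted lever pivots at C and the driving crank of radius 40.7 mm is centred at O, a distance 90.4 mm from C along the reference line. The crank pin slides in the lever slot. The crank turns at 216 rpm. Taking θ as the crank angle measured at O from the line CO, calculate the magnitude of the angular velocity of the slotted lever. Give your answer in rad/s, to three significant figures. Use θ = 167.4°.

16.5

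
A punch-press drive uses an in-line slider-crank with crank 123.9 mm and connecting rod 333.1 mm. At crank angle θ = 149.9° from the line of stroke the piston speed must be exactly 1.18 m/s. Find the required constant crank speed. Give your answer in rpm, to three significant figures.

For an in-line slider-crank, |v_piston| = rω|sinθ|·[1 + r cosθ/√(L² − r² sin²θ)].
With r = 0.1239 m, L = 0.3331 m, θ = 149.9°: the bracketed kinematic factor |dx/dθ| = 0.041784 m.
ω = v/|dx/dθ| = 1.18/0.041784 = 28.24 rad/s.
N = 60ω/(2π) = 269.68 rpm.

270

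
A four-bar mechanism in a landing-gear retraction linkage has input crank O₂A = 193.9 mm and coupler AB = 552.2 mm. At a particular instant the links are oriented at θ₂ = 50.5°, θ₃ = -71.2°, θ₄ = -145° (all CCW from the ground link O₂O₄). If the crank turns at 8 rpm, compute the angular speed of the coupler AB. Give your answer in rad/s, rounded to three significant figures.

0.0819

ω₂ = 0.8378 rad/s (from 8 rpm).
Differentiating the loop-closure r₂e^{iθ₂}+r₃e^{iθ₃}=r₁+r₄e^{iθ₄} gives r₂ω₂e^{iθ₂}+r₃ω₃e^{iθ₃}=r₄ω₄e^{iθ₄}.
Eliminating the other unknown: ω₃ = r₂ω₂ sin(θ₄−θ₂) / [r₃ sin(θ₃−θ₄)].
Numerator sine = +0.26724; denominator sine = +0.96029.
Result = 0.1939·0.8378·(+0.26724) / (0.5522·(+0.96029)) = +0.081864 rad/s; magnitude 0.081864 rad/s.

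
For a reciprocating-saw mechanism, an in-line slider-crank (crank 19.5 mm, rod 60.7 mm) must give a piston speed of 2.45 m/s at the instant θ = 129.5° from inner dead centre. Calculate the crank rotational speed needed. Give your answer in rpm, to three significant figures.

1970

For an in-line slider-crank, |v_piston| = rω|sinθ|·[1 + r cosθ/√(L² − r² sin²θ)].
With r = 0.0195 m, L = 0.0607 m, θ = 129.5°: the bracketed kinematic factor |dx/dθ| = 0.011873 m.
ω = v/|dx/dθ| = 2.45/0.011873 = 206.35 rad/s.
N = 60ω/(2π) = 1970.5 rpm.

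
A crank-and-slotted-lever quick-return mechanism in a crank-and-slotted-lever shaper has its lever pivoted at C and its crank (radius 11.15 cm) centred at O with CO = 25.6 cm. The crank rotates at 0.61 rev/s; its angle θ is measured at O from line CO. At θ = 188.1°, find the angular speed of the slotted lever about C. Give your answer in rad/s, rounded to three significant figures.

2.83

ω = 3.833 rad/s (from 0.61 rev/s).
Crank pin A relative to C: A = (d + r cosθ, r sinθ); lever angle φ = atan2(r sinθ, d + r cosθ).
Differentiating tanφ: φ̇ = rω(d cosθ + r)/(d² + r² + 2dr cosθ).
d² + r² + 2dr cosθ = |CA|² = 0.0214498 m²;  d cosθ + r = -0.14195 m.
|ω_lever| = |0.1115·3.833·-0.14195| / 0.0214498 = 2.828 rad/s.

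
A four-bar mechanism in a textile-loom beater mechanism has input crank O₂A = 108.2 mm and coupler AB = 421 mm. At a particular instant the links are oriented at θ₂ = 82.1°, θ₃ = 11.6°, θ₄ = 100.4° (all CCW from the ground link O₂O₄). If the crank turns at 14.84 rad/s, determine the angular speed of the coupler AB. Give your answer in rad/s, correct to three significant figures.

ω₂ = 14.84 rad/s
Differentiating the loop-closure r₂e^{iθ₂}+r₃e^{iθ₃}=r₁+r₄e^{iθ₄} gives r₂ω₂e^{iθ₂}+r₃ω₃e^{iθ₃}=r₄ω₄e^{iθ₄}.
Eliminating the other unknown: ω₃ = r₂ω₂ sin(θ₄−θ₂) / [r₃ sin(θ₃−θ₄)].
Numerator sine = +0.31399; denominator sine = -0.99978.
Result = 0.1082·14.84·(+0.31399) / (0.421·(-0.99978)) = -1.1978 rad/s; magnitude 1.1978 rad/s.

1.20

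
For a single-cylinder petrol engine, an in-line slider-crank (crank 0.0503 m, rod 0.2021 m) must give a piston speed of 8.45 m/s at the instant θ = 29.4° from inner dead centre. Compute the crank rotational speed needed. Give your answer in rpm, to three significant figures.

2680

For an in-line slider-crank, |v_piston| = rω|sinθ|·[1 + r cosθ/√(L² − r² sin²θ)].
With r = 0.0503 m, L = 0.2021 m, θ = 29.4°: the bracketed kinematic factor |dx/dθ| = 0.030087 m.
ω = v/|dx/dθ| = 8.45/0.030087 = 280.85 rad/s.
N = 60ω/(2π) = 2681.9 rpm.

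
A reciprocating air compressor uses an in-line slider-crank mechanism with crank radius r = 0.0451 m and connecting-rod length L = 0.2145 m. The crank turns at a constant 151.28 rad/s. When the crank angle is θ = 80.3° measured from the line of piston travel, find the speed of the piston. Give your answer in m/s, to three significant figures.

ω = 151.3 rad/s
For an in-line slider-crank, x = r cosθ + √(L² − r² sin²θ), so v = −rω sinθ·[1 + r cosθ/√(L² − r² sin²θ)].
With r = 0.0451 m, L = 0.2145 m, θ = 80.3°: √(L² − r² sin²θ) = 0.20984 m.
v = −0.0451·151.3·0.98570·[1 + 0.0451·0.16849/0.20984] = -6.9687 m/s.
|v| = 6.9687 m/s.

6.97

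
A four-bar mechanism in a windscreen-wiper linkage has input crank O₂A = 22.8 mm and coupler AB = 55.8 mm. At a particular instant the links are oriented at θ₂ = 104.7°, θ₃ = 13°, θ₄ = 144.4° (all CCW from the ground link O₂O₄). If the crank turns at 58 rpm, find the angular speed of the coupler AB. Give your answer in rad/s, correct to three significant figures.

2.11

ω₂ = 6.074 rad/s (from 58 rpm).
Differentiating the loop-closure r₂e^{iθ₂}+r₃e^{iθ₃}=r₁+r₄e^{iθ₄} gives r₂ω₂e^{iθ₂}+r₃ω₃e^{iθ₃}=r₄ω₄e^{iθ₄}.
Eliminating the other unknown: ω₃ = r₂ω₂ sin(θ₄−θ₂) / [r₃ sin(θ₃−θ₄)].
Numerator sine = +0.63877; denominator sine = -0.75011.
Result = 0.0228·6.074·(+0.63877) / (0.0558·(-0.75011)) = -2.1134 rad/s; magnitude 2.1134 rad/s.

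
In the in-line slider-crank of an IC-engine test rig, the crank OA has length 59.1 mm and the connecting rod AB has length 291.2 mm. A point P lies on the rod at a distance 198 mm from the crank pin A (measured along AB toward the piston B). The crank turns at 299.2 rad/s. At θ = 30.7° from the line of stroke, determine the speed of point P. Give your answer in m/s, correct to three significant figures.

11.2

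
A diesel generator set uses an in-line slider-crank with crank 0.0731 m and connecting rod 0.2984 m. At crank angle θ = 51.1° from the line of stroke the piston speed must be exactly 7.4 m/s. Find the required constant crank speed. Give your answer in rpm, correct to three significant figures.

1070

For an in-line slider-crank, |v_piston| = rω|sinθ|·[1 + r cosθ/√(L² − r² sin²θ)].
With r = 0.0731 m, L = 0.2984 m, θ = 51.1°: the bracketed kinematic factor |dx/dθ| = 0.065805 m.
ω = v/|dx/dθ| = 7.4/0.065805 = 112.45 rad/s.
N = 60ω/(2π) = 1073.9 rpm.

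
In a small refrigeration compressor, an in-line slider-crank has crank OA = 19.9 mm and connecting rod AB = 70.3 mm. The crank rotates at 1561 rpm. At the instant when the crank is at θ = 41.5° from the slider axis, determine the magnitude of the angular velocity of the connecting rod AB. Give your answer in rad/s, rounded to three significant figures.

35.3

ω = 163.5 rad/s (converted from 1561 rpm).
The rod makes angle φ with the slider axis where L sinφ = r sinθ; differentiating, L cosφ·φ̇ = r ω cosθ.
L cosφ = √(L² − r² sin²θ) = 0.069052 m.
|ω_rod| = r ω |cosθ| / √(L² − r² sin²θ) = 0.0199·163.5·0.74896/0.069052 = 35.283 rad/s.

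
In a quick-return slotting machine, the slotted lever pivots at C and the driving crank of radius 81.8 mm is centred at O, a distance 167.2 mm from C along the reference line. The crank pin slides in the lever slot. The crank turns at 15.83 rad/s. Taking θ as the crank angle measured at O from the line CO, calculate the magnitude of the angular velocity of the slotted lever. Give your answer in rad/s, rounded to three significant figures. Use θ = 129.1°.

ω = 15.83 rad/s
Crank pin A relative to C: A = (d + r cosθ, r sinθ); lever angle φ = atan2(r sinθ, d + r cosθ).
Differentiating tanφ: φ̇ = rω(d cosθ + r)/(d² + r² + 2dr cosθ).
d² + r² + 2dr cosθ = |CA|² = 0.0173956 m²;  d cosθ + r = -0.023649 m.
|ω_lever| = |0.0818·15.83·-0.023649| / 0.0173956 = 1.7604 rad/s.

1.76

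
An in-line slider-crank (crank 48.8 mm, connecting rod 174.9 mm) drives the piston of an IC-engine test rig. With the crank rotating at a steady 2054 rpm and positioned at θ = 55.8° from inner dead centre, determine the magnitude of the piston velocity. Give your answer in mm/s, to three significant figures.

ω = 2π·2054/60 = 215.1 rad/s
For an in-line slider-crank, x = r cosθ + √(L² − r² sin²θ), so v = −rω sinθ·[1 + r cosθ/√(L² − r² sin²θ)].
With r = 0.0488 m, L = 0.1749 m, θ = 55.8°: √(L² − r² sin²θ) = 0.17018 m.
v = −0.0488·215.1·0.82708·[1 + 0.0488·0.56208/0.17018] = -10.081 m/s.
|v| = 10.081 m/s = 10081 mm/s.

10100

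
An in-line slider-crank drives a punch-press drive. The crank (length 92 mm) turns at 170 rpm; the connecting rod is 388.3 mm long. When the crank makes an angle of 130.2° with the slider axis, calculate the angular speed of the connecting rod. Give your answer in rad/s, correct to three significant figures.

ω = 17.8 rad/s (converted from 170 rpm).
The rod makes angle φ with the slider axis where L sinφ = r sinθ; differentiating, L cosφ·φ̇ = r ω cosθ.
L cosφ = √(L² − r² sin²θ) = 0.38189 m.
|ω_rod| = r ω |cosθ| / √(L² − r² sin²θ) = 0.092·17.8·0.64546/0.38189 = 2.7682 rad/s.

2.77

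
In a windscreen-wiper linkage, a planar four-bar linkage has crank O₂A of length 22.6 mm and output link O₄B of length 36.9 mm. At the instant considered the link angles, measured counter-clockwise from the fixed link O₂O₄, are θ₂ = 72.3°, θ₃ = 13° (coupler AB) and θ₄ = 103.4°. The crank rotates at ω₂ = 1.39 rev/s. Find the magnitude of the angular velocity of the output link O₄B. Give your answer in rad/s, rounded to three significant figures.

4.60

ω₂ = 8.734 rad/s (from 1.39 rev/s).
Differentiating the loop-closure r₂e^{iθ₂}+r₃e^{iθ₃}=r₁+r₄e^{iθ₄} gives r₂ω₂e^{iθ₂}+r₃ω₃e^{iθ₃}=r₄ω₄e^{iθ₄}.
Eliminating the other unknown: ω₄ = r₂ω₂ sin(θ₂−θ₃) / [r₄ sin(θ₄−θ₃)].
Numerator sine = +0.85985; denominator sine = +0.99998.
Result = 0.0226·8.734·(+0.85985) / (0.0369·(+0.99998)) = +4.5995 rad/s; magnitude 4.5995 rad/s.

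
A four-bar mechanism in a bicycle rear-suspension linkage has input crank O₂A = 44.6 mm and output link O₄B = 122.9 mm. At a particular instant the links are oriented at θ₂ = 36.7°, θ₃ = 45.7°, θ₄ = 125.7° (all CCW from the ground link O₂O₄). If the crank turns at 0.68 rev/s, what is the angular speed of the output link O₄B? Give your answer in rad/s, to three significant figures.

0.246

ω₂ = 4.273 rad/s (from 0.68 rev/s).
Differentiating the loop-closure r₂e^{iθ₂}+r₃e^{iθ₃}=r₁+r₄e^{iθ₄} gives r₂ω₂e^{iθ₂}+r₃ω₃e^{iθ₃}=r₄ω₄e^{iθ₄}.
Eliminating the other unknown: ω₄ = r₂ω₂ sin(θ₂−θ₃) / [r₄ sin(θ₄−θ₃)].
Numerator sine = -0.15643; denominator sine = +0.98481.
Result = 0.0446·4.273·(-0.15643) / (0.1229·(+0.98481)) = -0.24629 rad/s; magnitude 0.24629 rad/s.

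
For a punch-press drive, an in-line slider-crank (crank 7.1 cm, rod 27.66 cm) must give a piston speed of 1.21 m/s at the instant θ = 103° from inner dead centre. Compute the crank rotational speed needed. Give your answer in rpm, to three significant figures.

178

For an in-line slider-crank, |v_piston| = rω|sinθ|·[1 + r cosθ/√(L² − r² sin²θ)].
With r = 0.071 m, L = 0.2766 m, θ = 103°: the bracketed kinematic factor |dx/dθ| = 0.065055 m.
ω = v/|dx/dθ| = 1.21/0.065055 = 18.6 rad/s.
N = 60ω/(2π) = 177.61 rpm.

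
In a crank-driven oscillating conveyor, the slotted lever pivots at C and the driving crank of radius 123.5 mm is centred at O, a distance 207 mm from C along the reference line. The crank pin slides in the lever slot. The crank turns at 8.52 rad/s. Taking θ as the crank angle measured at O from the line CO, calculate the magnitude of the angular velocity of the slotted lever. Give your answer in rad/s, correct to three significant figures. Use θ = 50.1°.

2.97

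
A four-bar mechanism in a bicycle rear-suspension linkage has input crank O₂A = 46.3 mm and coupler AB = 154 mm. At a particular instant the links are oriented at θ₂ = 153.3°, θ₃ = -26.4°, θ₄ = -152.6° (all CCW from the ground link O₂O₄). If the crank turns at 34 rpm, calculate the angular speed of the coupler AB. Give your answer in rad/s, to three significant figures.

ω₂ = 3.56 rad/s (from 34 rpm).
Differentiating the loop-closure r₂e^{iθ₂}+r₃e^{iθ₃}=r₁+r₄e^{iθ₄} gives r₂ω₂e^{iθ₂}+r₃ω₃e^{iθ₃}=r₄ω₄e^{iθ₄}.
Eliminating the other unknown: ω₃ = r₂ω₂ sin(θ₄−θ₂) / [r₃ sin(θ₃−θ₄)].
Numerator sine = +0.81004; denominator sine = +0.80696.
Result = 0.0463·3.56·(+0.81004) / (0.154·(+0.80696)) = +1.0745 rad/s; magnitude 1.0745 rad/s.

1.07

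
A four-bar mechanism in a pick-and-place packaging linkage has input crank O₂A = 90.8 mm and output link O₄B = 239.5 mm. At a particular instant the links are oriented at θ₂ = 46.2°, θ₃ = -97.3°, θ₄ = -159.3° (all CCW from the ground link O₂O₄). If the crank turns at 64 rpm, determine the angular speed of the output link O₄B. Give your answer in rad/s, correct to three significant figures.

1.71

ω₂ = 6.702 rad/s (from 64 rpm).
Differentiating the loop-closure r₂e^{iθ₂}+r₃e^{iθ₃}=r₁+r₄e^{iθ₄} gives r₂ω₂e^{iθ₂}+r₃ω₃e^{iθ₃}=r₄ω₄e^{iθ₄}.
Eliminating the other unknown: ω₄ = r₂ω₂ sin(θ₂−θ₃) / [r₄ sin(θ₄−θ₃)].
Numerator sine = +0.59482; denominator sine = -0.88295.
Result = 0.0908·6.702·(+0.59482) / (0.2395·(-0.88295)) = -1.7118 rad/s; magnitude 1.7118 rad/s.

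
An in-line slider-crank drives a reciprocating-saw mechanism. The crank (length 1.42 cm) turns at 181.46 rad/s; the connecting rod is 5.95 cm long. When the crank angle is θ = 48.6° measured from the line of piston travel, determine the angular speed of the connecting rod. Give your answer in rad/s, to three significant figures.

29.1

ω = 181.5 rad/s
The rod makes angle φ with the slider axis where L sinφ = r sinθ; differentiating, L cosφ·φ̇ = r ω cosθ.
L cosφ = √(L² − r² sin²θ) = 0.058539 m.
|ω_rod| = r ω |cosθ| / √(L² − r² sin²θ) = 0.0142·181.5·0.66131/0.058539 = 29.109 rad/s.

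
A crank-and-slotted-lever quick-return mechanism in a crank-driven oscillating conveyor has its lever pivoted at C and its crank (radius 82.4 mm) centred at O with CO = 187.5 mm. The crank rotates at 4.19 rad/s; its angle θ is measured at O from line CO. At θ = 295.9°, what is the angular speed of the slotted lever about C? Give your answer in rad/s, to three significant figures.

1.02

ω = 4.19 rad/s
Crank pin A relative to C: A = (d + r cosθ, r sinθ); lever angle φ = atan2(r sinθ, d + r cosθ).
Differentiating tanφ: φ̇ = rω(d cosθ + r)/(d² + r² + 2dr cosθ).
d² + r² + 2dr cosθ = |CA|² = 0.0554432 m²;  d cosθ + r = +0.1643 m.
|ω_lever| = |0.0824·4.19·+0.1643| / 0.0554432 = 1.0231 rad/s.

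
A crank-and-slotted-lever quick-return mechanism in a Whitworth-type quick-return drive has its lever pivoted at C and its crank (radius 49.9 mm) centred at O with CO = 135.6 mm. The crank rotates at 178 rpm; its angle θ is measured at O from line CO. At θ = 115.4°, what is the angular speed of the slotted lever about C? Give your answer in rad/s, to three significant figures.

0.510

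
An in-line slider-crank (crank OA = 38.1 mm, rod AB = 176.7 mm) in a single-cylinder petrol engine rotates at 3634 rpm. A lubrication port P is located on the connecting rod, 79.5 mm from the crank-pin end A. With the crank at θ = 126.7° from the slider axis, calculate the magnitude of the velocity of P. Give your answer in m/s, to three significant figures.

11.9

ω = 380.6 rad/s.  Crank-pin speed |V_A| = rω = 14.499 m/s, perpendicular to OA.
Rod angle: sinφ = −(r/L) sinθ ⇒ φ = -9.955°; ω_rod = −rω cosθ/√(L²−r²sin²θ) = +49.787 rad/s.
V_P = V_A + ω_rod × AP, with AP = 0.0795 m along the rod.
Components: V_Px = −rω sinθ − a·ω_rod·sinφ = -10.941 m/s;  V_Py = rω cosθ + a·ω_rod·cosφ = -4.7665 m/s.
|V_P| = √(V_Px² + V_Py²) = 11.934 m/s.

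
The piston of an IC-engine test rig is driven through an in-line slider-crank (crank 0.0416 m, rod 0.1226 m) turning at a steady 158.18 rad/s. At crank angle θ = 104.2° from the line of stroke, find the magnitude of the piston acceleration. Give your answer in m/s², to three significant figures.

582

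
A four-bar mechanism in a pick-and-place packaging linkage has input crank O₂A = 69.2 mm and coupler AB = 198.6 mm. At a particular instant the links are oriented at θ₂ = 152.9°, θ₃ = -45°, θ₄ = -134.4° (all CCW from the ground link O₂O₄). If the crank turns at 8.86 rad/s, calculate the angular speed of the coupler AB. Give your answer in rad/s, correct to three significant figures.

ω₂ = 8.86 rad/s
Differentiating the loop-closure r₂e^{iθ₂}+r₃e^{iθ₃}=r₁+r₄e^{iθ₄} gives r₂ω₂e^{iθ₂}+r₃ω₃e^{iθ₃}=r₄ω₄e^{iθ₄}.
Eliminating the other unknown: ω₃ = r₂ω₂ sin(θ₄−θ₂) / [r₃ sin(θ₃−θ₄)].
Numerator sine = +0.95476; denominator sine = +0.99995.
Result = 0.0692·8.86·(+0.95476) / (0.1986·(+0.99995)) = +2.9477 rad/s; magnitude 2.9477 rad/s.

2.95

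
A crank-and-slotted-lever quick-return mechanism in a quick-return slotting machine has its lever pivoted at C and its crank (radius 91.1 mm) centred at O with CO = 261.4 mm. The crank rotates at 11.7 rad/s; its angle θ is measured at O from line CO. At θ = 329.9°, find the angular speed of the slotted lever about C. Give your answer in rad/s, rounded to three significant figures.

ω = 11.7 rad/s
Crank pin A relative to C: A = (d + r cosθ, r sinθ); lever angle φ = atan2(r sinθ, d + r cosθ).
Differentiating tanφ: φ̇ = rω(d cosθ + r)/(d² + r² + 2dr cosθ).
d² + r² + 2dr cosθ = |CA|² = 0.117834 m²;  d cosθ + r = +0.31725 m.
|ω_lever| = |0.0911·11.7·+0.31725| / 0.117834 = 2.8697 rad/s.

2.87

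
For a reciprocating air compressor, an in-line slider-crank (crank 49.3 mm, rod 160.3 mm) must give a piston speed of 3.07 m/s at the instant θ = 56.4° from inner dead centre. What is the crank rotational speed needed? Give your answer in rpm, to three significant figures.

For an in-line slider-crank, |v_piston| = rω|sinθ|·[1 + r cosθ/√(L² − r² sin²θ)].
With r = 0.0493 m, L = 0.1603 m, θ = 56.4°: the bracketed kinematic factor |dx/dθ| = 0.048293 m.
ω = v/|dx/dθ| = 3.07/0.048293 = 63.57 rad/s.
N = 60ω/(2π) = 607.05 rpm.

607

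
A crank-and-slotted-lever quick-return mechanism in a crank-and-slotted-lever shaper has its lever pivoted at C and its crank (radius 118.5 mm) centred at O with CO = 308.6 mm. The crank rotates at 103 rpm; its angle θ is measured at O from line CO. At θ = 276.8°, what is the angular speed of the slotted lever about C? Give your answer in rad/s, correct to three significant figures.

1.68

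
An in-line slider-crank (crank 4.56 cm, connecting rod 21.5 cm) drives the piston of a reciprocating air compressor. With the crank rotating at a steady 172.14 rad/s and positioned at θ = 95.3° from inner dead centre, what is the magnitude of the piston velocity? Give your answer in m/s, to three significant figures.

ω = 172.1 rad/s
For an in-line slider-crank, x = r cosθ + √(L² − r² sin²θ), so v = −rω sinθ·[1 + r cosθ/√(L² − r² sin²θ)].
With r = 0.0456 m, L = 0.215 m, θ = 95.3°: √(L² − r² sin²θ) = 0.21015 m.
v = −0.0456·172.1·0.99572·[1 + 0.0456·-0.09237/0.21015] = -7.6594 m/s.
|v| = 7.6594 m/s.

7.66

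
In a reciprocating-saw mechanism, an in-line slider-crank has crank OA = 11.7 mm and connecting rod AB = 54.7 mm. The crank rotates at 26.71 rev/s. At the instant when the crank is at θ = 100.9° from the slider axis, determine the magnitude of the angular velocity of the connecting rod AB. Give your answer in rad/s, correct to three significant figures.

6.94

ω = 167.8 rad/s (converted from 26.71 rev/s).
The rod makes angle φ with the slider axis where L sinφ = r sinθ; differentiating, L cosφ·φ̇ = r ω cosθ.
L cosφ = √(L² − r² sin²θ) = 0.05348 m.
|ω_rod| = r ω |cosθ| / √(L² − r² sin²θ) = 0.0117·167.8·0.18910/0.05348 = 6.9427 rad/s.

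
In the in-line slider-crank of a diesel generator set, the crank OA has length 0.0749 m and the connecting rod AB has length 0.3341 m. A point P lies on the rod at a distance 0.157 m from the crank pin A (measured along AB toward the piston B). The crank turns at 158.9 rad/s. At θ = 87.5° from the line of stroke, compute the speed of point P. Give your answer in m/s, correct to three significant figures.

11.9

ω = 158.9 rad/s.  Crank-pin speed |V_A| = rω = 11.902 m/s, perpendicular to OA.
Rod angle: sinφ = −(r/L) sinθ ⇒ φ = -12.942°; ω_rod = −rω cosθ/√(L²−r²sin²θ) = -1.5944 rad/s.
V_P = V_A + ω_rod × AP, with AP = 0.157 m along the rod.
Components: V_Px = −rω sinθ − a·ω_rod·sinφ = -11.946 m/s;  V_Py = rω cosθ + a·ω_rod·cosφ = +0.27519 m/s.
|V_P| = √(V_Px² + V_Py²) = 11.95 m/s.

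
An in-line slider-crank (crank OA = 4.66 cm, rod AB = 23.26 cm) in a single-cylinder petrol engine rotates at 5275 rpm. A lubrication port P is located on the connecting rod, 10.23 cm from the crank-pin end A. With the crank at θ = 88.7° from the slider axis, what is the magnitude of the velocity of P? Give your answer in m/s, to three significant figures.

25.8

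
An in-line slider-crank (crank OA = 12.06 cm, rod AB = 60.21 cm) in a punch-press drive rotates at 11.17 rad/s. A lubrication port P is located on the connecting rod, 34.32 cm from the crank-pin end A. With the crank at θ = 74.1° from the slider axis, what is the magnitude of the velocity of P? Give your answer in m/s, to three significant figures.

ω = 11.17 rad/s.  Crank-pin speed |V_A| = rω = 1.3471 m/s, perpendicular to OA.
Rod angle: sinφ = −(r/L) sinθ ⇒ φ = -11.107°; ω_rod = −rω cosθ/√(L²−r²sin²θ) = -0.62464 rad/s.
V_P = V_A + ω_rod × AP, with AP = 0.3432 m along the rod.
Components: V_Px = −rω sinθ − a·ω_rod·sinφ = -1.3369 m/s;  V_Py = rω cosθ + a·ω_rod·cosφ = +0.15869 m/s.
|V_P| = √(V_Px² + V_Py²) = 1.3462 m/s.

1.35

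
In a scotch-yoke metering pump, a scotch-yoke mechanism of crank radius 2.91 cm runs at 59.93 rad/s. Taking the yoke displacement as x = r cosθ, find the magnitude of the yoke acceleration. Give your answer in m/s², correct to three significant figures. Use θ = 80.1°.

18.0

ω = 59.93 rad/s
x = r cosθ ⇒ ẍ = −rω² cosθ (ω constant).
|a| = rω²|cosθ| = 0.0291·(59.93)²·|cos 80.1°| = 17.969 m/s².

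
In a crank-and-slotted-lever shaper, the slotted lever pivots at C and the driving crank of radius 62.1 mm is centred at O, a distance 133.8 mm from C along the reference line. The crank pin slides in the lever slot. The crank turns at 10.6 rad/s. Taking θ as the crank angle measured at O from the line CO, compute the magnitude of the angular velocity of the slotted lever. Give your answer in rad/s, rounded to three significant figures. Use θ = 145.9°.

4.01

ω = 10.6 rad/s
Crank pin A relative to C: A = (d + r cosθ, r sinθ); lever angle φ = atan2(r sinθ, d + r cosθ).
Differentiating tanφ: φ̇ = rω(d cosθ + r)/(d² + r² + 2dr cosθ).
d² + r² + 2dr cosθ = |CA|² = 0.00799818 m²;  d cosθ + r = -0.048694 m.
|ω_lever| = |0.0621·10.6·-0.048694| / 0.00799818 = 4.0076 rad/s.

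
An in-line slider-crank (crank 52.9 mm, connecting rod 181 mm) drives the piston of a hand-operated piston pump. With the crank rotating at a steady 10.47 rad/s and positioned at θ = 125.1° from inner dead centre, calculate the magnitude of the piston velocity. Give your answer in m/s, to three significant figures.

ω = 10.47 rad/s
For an in-line slider-crank, x = r cosθ + √(L² − r² sin²θ), so v = −rω sinθ·[1 + r cosθ/√(L² − r² sin²θ)].
With r = 0.0529 m, L = 0.181 m, θ = 125.1°: √(L² − r² sin²θ) = 0.17575 m.
v = −0.0529·10.47·0.81815·[1 + 0.0529·-0.57501/0.17575] = -0.37472 m/s.
|v| = 0.37472 m/s.

0.375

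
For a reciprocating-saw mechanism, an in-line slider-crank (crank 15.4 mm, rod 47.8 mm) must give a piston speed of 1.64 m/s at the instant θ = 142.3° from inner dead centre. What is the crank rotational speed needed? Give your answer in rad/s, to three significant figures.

235

For an in-line slider-crank, |v_piston| = rω|sinθ|·[1 + r cosθ/√(L² − r² sin²θ)].
With r = 0.0154 m, L = 0.0478 m, θ = 142.3°: the bracketed kinematic factor |dx/dθ| = 0.0069689 m.
ω = v/|dx/dθ| = 1.64/0.0069689 = 235.33 rad/s.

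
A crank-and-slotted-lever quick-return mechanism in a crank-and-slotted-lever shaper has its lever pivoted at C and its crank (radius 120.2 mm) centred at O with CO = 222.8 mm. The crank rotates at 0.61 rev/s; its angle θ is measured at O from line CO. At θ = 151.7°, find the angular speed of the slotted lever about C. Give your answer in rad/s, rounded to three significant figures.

2.07

ω = 3.833 rad/s (from 0.61 rev/s).
Crank pin A relative to C: A = (d + r cosθ, r sinθ); lever angle φ = atan2(r sinθ, d + r cosθ).
Differentiating tanφ: φ̇ = rω(d cosθ + r)/(d² + r² + 2dr cosθ).
d² + r² + 2dr cosθ = |CA|² = 0.0169285 m²;  d cosθ + r = -0.07597 m.
|ω_lever| = |0.1202·3.833·-0.07597| / 0.0169285 = 2.0675 rad/s.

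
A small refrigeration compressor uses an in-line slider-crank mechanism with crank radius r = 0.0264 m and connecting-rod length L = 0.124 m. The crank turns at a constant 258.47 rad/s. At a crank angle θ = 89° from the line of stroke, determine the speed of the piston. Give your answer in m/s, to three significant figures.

ω = 258.5 rad/s
For an in-line slider-crank, x = r cosθ + √(L² − r² sin²θ), so v = −rω sinθ·[1 + r cosθ/√(L² − r² sin²θ)].
With r = 0.0264 m, L = 0.124 m, θ = 89°: √(L² − r² sin²θ) = 0.12116 m.
v = −0.0264·258.5·0.99985·[1 + 0.0264·0.01745/0.12116] = -6.8485 m/s.
|v| = 6.8485 m/s.

6.85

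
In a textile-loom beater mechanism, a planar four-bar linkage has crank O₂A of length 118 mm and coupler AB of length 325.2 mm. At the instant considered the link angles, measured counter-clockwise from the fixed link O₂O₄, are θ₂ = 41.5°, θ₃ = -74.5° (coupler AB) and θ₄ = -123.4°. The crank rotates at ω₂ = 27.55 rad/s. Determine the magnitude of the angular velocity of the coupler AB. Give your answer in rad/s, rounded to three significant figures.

3.46

ω₂ = 27.55 rad/s
Differentiating the loop-closure r₂e^{iθ₂}+r₃e^{iθ₃}=r₁+r₄e^{iθ₄} gives r₂ω₂e^{iθ₂}+r₃ω₃e^{iθ₃}=r₄ω₄e^{iθ₄}.
Eliminating the other unknown: ω₃ = r₂ω₂ sin(θ₄−θ₂) / [r₃ sin(θ₃−θ₄)].
Numerator sine = -0.26050; denominator sine = +0.75356.
Result = 0.118·27.55·(-0.26050) / (0.3252·(+0.75356)) = -3.4558 rad/s; magnitude 3.4558 rad/s.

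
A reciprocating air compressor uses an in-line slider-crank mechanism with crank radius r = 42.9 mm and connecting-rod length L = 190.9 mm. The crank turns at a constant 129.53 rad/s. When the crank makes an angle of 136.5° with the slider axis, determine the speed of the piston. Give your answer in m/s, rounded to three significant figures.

ω = 129.5 rad/s
For an in-line slider-crank, x = r cosθ + √(L² − r² sin²θ), so v = −rω sinθ·[1 + r cosθ/√(L² − r² sin²θ)].
With r = 0.0429 m, L = 0.1909 m, θ = 136.5°: √(L² − r² sin²θ) = 0.1886 m.
v = −0.0429·129.5·0.68835·[1 + 0.0429·-0.72537/0.1886] = -3.194 m/s.
|v| = 3.194 m/s.

3.19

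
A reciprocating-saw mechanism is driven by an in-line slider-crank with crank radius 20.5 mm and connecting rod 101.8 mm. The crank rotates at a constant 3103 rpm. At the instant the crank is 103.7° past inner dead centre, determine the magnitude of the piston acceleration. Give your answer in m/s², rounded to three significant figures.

ω = 2π·3103/60 = 324.9 rad/s
x(θ) = r cosθ + √(L² − r² sin²θ); with ω constant, a = ω²·d²x/dθ².
d²x/dθ² = −r cosθ − r²(cos2θ)/√u − r⁴ sin²2θ/(4u^{3/2}),  u = L² − r² sin²θ = 0.00996656 m².
Substituting r = 0.0205 m, L = 0.1018 m, θ = 103.7°: d²x/dθ² = +0.0085831 m.
a = ω²·d²x/dθ² = (324.9)²·(+0.0085831) = +906.28 m/s²;  |a| = 906.28 m/s².

906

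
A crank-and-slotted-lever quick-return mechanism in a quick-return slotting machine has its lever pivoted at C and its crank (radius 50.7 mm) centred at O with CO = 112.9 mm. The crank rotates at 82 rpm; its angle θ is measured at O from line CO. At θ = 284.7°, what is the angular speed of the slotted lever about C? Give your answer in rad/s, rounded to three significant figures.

1.90

ω = 8.587 rad/s (from 82 rpm).
Crank pin A relative to C: A = (d + r cosθ, r sinθ); lever angle φ = atan2(r sinθ, d + r cosθ).
Differentiating tanφ: φ̇ = rω(d cosθ + r)/(d² + r² + 2dr cosθ).
d² + r² + 2dr cosθ = |CA|² = 0.0182219 m²;  d cosθ + r = +0.079349 m.
|ω_lever| = |0.0507·8.587·+0.079349| / 0.0182219 = 1.8958 rad/s.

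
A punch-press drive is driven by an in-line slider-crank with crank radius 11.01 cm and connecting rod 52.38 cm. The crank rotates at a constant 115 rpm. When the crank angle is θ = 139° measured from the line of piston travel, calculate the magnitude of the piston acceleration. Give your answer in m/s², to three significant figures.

ω = 2π·115/60 = 12.04 rad/s
x(θ) = r cosθ + √(L² − r² sin²θ); with ω constant, a = ω²·d²x/dθ².
d²x/dθ² = −r cosθ − r²(cos2θ)/√u − r⁴ sin²2θ/(4u^{3/2}),  u = L² − r² sin²θ = 0.269149 m².
Substituting r = 0.1101 m, L = 0.5238 m, θ = 139°: d²x/dθ² = +0.079584 m.
a = ω²·d²x/dθ² = (12.04)²·(+0.079584) = +11.542 m/s²;  |a| = 11.542 m/s².

11.5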